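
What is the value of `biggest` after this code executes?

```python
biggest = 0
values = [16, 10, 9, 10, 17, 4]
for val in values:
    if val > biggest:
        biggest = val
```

Let's trace through this code step by step.

Initialize: biggest = 0
Initialize: values = [16, 10, 9, 10, 17, 4]
Entering loop: for val in values:

After execution: biggest = 17
17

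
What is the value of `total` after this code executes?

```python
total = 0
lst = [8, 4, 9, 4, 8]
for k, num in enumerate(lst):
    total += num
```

Let's trace through this code step by step.

Initialize: total = 0
Initialize: lst = [8, 4, 9, 4, 8]
Entering loop: for k, num in enumerate(lst):

After execution: total = 33
33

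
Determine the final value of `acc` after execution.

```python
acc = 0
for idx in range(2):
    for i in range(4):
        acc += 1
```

Let's trace through this code step by step.

Initialize: acc = 0
Entering loop: for idx in range(2):

After execution: acc = 8
8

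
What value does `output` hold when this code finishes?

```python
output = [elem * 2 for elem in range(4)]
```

Let's trace through this code step by step.

Initialize: output = [elem * 2 for elem in range(4)]

After execution: output = [0, 2, 4, 6]
[0, 2, 4, 6]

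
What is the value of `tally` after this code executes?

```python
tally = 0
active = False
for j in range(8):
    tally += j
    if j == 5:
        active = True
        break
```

Let's trace through this code step by step.

Initialize: tally = 0
Initialize: active = False
Entering loop: for j in range(8):

After execution: tally = 15
15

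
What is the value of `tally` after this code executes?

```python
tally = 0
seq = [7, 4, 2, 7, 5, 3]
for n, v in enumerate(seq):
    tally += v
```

Let's trace through this code step by step.

Initialize: tally = 0
Initialize: seq = [7, 4, 2, 7, 5, 3]
Entering loop: for n, v in enumerate(seq):

After execution: tally = 28
28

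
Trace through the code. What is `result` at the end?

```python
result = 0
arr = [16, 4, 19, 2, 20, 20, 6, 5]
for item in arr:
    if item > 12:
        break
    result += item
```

Let's trace through this code step by step.

Initialize: result = 0
Initialize: arr = [16, 4, 19, 2, 20, 20, 6, 5]
Entering loop: for item in arr:

After execution: result = 0
0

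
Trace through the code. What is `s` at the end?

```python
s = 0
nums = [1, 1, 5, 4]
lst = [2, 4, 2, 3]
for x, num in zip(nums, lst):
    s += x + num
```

Let's trace through this code step by step.

Initialize: s = 0
Initialize: nums = [1, 1, 5, 4]
Initialize: lst = [2, 4, 2, 3]
Entering loop: for x, num in zip(nums, lst):

After execution: s = 22
22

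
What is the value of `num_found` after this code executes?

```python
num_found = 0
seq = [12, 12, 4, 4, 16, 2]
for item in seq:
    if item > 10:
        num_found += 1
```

Let's trace through this code step by step.

Initialize: num_found = 0
Initialize: seq = [12, 12, 4, 4, 16, 2]
Entering loop: for item in seq:

After execution: num_found = 3
3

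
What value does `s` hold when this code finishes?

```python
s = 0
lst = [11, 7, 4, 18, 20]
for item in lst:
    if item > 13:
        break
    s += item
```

Let's trace through this code step by step.

Initialize: s = 0
Initialize: lst = [11, 7, 4, 18, 20]
Entering loop: for item in lst:

After execution: s = 22
22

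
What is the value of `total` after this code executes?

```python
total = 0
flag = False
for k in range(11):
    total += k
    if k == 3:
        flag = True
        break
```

Let's trace through this code step by step.

Initialize: total = 0
Initialize: flag = False
Entering loop: for k in range(11):

After execution: total = 6
6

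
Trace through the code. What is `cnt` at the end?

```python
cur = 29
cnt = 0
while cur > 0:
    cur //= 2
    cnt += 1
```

Let's trace through this code step by step.

Initialize: cur = 29
Initialize: cnt = 0
Entering loop: while cur > 0:

After execution: cnt = 5
5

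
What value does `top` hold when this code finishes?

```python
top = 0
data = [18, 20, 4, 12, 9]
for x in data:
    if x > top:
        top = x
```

Let's trace through this code step by step.

Initialize: top = 0
Initialize: data = [18, 20, 4, 12, 9]
Entering loop: for x in data:

After execution: top = 20
20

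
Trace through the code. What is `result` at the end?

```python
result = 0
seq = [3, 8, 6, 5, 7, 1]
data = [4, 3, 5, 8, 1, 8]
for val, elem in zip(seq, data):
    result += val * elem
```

Let's trace through this code step by step.

Initialize: result = 0
Initialize: seq = [3, 8, 6, 5, 7, 1]
Initialize: data = [4, 3, 5, 8, 1, 8]
Entering loop: for val, elem in zip(seq, data):

After execution: result = 121
121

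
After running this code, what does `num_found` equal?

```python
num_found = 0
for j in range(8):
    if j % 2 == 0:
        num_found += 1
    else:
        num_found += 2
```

Let's trace through this code step by step.

Initialize: num_found = 0
Entering loop: for j in range(8):

After execution: num_found = 12
12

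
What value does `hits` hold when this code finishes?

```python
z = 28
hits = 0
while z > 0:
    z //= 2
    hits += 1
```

Let's trace through this code step by step.

Initialize: z = 28
Initialize: hits = 0
Entering loop: while z > 0:

After execution: hits = 5
5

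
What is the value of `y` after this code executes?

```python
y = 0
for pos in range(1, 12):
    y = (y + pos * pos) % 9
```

Let's trace through this code step by step.

Initialize: y = 0
Entering loop: for pos in range(1, 12):

After execution: y = 2
2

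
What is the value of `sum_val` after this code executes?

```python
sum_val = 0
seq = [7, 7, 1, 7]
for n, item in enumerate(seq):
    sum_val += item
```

Let's trace through this code step by step.

Initialize: sum_val = 0
Initialize: seq = [7, 7, 1, 7]
Entering loop: for n, item in enumerate(seq):

After execution: sum_val = 22
22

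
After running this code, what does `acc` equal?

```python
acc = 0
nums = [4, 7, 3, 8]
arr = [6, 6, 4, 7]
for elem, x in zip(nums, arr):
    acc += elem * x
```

Let's trace through this code step by step.

Initialize: acc = 0
Initialize: nums = [4, 7, 3, 8]
Initialize: arr = [6, 6, 4, 7]
Entering loop: for elem, x in zip(nums, arr):

After execution: acc = 134
134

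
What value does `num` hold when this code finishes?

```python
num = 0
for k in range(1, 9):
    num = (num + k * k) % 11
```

Let's trace through this code step by step.

Initialize: num = 0
Entering loop: for k in range(1, 9):

After execution: num = 6
6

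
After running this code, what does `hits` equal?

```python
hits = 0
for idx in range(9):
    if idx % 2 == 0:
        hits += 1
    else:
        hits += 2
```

Let's trace through this code step by step.

Initialize: hits = 0
Entering loop: for idx in range(9):

After execution: hits = 13
13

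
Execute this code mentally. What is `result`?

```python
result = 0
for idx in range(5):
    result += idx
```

Let's trace through this code step by step.

Initialize: result = 0
Entering loop: for idx in range(5):

After execution: result = 10
10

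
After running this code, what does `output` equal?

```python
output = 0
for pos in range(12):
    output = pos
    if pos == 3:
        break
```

Let's trace through this code step by step.

Initialize: output = 0
Entering loop: for pos in range(12):

After execution: output = 3
3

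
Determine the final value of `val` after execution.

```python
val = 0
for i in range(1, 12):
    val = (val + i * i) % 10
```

Let's trace through this code step by step.

Initialize: val = 0
Entering loop: for i in range(1, 12):

After execution: val = 6
6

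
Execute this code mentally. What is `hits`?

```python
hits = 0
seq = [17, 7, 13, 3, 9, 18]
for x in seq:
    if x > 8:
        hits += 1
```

Let's trace through this code step by step.

Initialize: hits = 0
Initialize: seq = [17, 7, 13, 3, 9, 18]
Entering loop: for x in seq:

After execution: hits = 4
4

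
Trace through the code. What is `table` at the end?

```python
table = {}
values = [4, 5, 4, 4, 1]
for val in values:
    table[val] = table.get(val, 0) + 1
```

Let's trace through this code step by step.

Initialize: table = {}
Initialize: values = [4, 5, 4, 4, 1]
Entering loop: for val in values:

After execution: table = {4: 3, 5: 1, 1: 1}
{4: 3, 5: 1, 1: 1}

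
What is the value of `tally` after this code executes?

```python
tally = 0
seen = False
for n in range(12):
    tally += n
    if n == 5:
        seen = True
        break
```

Let's trace through this code step by step.

Initialize: tally = 0
Initialize: seen = False
Entering loop: for n in range(12):

After execution: tally = 15
15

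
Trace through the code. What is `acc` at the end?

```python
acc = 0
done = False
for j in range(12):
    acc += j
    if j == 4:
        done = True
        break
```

Let's trace through this code step by step.

Initialize: acc = 0
Initialize: done = False
Entering loop: for j in range(12):

After execution: acc = 10
10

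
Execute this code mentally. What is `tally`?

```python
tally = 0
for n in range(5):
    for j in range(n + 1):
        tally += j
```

Let's trace through this code step by step.

Initialize: tally = 0
Entering loop: for n in range(5):

After execution: tally = 20
20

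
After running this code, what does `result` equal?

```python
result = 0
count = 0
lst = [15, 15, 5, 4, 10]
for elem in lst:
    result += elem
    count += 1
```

Let's trace through this code step by step.

Initialize: result = 0
Initialize: count = 0
Initialize: lst = [15, 15, 5, 4, 10]
Entering loop: for elem in lst:

After execution: result = 49
49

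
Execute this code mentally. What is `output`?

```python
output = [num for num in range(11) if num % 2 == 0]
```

Let's trace through this code step by step.

Initialize: output = [num for num in range(11) if num % 2 == 0]

After execution: output = [0, 2, 4, 6, 8, 10]
[0, 2, 4, 6, 8, 10]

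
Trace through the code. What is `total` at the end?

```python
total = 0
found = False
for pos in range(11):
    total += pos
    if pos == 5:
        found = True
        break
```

Let's trace through this code step by step.

Initialize: total = 0
Initialize: found = False
Entering loop: for pos in range(11):

After execution: total = 15
15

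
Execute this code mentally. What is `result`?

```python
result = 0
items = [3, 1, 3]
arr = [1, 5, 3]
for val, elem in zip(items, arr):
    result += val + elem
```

Let's trace through this code step by step.

Initialize: result = 0
Initialize: items = [3, 1, 3]
Initialize: arr = [1, 5, 3]
Entering loop: for val, elem in zip(items, arr):

After execution: result = 16
16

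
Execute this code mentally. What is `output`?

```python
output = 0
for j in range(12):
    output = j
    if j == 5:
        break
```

Let's trace through this code step by step.

Initialize: output = 0
Entering loop: for j in range(12):

After execution: output = 5
5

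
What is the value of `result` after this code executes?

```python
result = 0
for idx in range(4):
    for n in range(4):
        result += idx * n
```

Let's trace through this code step by step.

Initialize: result = 0
Entering loop: for idx in range(4):

After execution: result = 36
36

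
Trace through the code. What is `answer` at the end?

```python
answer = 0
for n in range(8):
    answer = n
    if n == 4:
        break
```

Let's trace through this code step by step.

Initialize: answer = 0
Entering loop: for n in range(8):

After execution: answer = 4
4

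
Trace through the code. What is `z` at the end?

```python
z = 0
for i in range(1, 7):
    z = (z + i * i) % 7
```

Let's trace through this code step by step.

Initialize: z = 0
Entering loop: for i in range(1, 7):

After execution: z = 0
0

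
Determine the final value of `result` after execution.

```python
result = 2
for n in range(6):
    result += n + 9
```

Let's trace through this code step by step.

Initialize: result = 2
Entering loop: for n in range(6):

After execution: result = 71
71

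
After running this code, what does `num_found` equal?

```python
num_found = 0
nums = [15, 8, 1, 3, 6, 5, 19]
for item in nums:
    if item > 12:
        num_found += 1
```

Let's trace through this code step by step.

Initialize: num_found = 0
Initialize: nums = [15, 8, 1, 3, 6, 5, 19]
Entering loop: for item in nums:

After execution: num_found = 2
2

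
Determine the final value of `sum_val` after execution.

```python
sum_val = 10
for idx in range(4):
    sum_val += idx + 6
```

Let's trace through this code step by step.

Initialize: sum_val = 10
Entering loop: for idx in range(4):

After execution: sum_val = 40
40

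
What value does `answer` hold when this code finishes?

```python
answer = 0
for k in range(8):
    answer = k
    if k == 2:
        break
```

Let's trace through this code step by step.

Initialize: answer = 0
Entering loop: for k in range(8):

After execution: answer = 2
2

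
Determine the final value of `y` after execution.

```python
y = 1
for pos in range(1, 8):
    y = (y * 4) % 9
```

Let's trace through this code step by step.

Initialize: y = 1
Entering loop: for pos in range(1, 8):

After execution: y = 4
4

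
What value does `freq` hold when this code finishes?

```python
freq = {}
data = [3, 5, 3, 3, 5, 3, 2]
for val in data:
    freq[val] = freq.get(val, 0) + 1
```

Let's trace through this code step by step.

Initialize: freq = {}
Initialize: data = [3, 5, 3, 3, 5, 3, 2]
Entering loop: for val in data:

After execution: freq = {3: 4, 5: 2, 2: 1}
{3: 4, 5: 2, 2: 1}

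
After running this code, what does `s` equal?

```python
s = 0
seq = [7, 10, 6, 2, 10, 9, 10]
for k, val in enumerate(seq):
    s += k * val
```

Let's trace through this code step by step.

Initialize: s = 0
Initialize: seq = [7, 10, 6, 2, 10, 9, 10]
Entering loop: for k, val in enumerate(seq):

After execution: s = 173
173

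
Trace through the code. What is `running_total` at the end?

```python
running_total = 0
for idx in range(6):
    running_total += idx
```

Let's trace through this code step by step.

Initialize: running_total = 0
Entering loop: for idx in range(6):

After execution: running_total = 15
15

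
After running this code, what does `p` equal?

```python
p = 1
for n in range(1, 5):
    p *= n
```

Let's trace through this code step by step.

Initialize: p = 1
Entering loop: for n in range(1, 5):

After execution: p = 24
24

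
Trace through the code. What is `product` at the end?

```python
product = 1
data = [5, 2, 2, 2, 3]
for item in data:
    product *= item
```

Let's trace through this code step by step.

Initialize: product = 1
Initialize: data = [5, 2, 2, 2, 3]
Entering loop: for item in data:

After execution: product = 120
120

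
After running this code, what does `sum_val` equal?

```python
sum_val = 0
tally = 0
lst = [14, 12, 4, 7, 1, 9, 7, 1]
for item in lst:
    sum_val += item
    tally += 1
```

Let's trace through this code step by step.

Initialize: sum_val = 0
Initialize: tally = 0
Initialize: lst = [14, 12, 4, 7, 1, 9, 7, 1]
Entering loop: for item in lst:

After execution: sum_val = 55
55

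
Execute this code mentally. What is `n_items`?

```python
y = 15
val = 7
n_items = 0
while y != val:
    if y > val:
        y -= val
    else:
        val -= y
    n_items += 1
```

Let's trace through this code step by step.

Initialize: y = 15
Initialize: val = 7
Initialize: n_items = 0
Entering loop: while y != val:

After execution: n_items = 8
8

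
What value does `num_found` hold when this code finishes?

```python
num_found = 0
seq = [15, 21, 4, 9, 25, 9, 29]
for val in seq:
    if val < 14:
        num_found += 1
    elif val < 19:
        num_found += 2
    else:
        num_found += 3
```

Let's trace through this code step by step.

Initialize: num_found = 0
Initialize: seq = [15, 21, 4, 9, 25, 9, 29]
Entering loop: for val in seq:

After execution: num_found = 14
14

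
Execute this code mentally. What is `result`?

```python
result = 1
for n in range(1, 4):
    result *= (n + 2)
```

Let's trace through this code step by step.

Initialize: result = 1
Entering loop: for n in range(1, 4):

After execution: result = 60
60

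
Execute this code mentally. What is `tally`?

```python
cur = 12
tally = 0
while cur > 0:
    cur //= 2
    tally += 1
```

Let's trace through this code step by step.

Initialize: cur = 12
Initialize: tally = 0
Entering loop: while cur > 0:

After execution: tally = 4
4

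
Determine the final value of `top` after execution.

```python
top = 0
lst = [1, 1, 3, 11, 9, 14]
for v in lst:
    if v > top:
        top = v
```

Let's trace through this code step by step.

Initialize: top = 0
Initialize: lst = [1, 1, 3, 11, 9, 14]
Entering loop: for v in lst:

After execution: top = 14
14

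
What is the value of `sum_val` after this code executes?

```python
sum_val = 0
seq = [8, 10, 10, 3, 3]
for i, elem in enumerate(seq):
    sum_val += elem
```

Let's trace through this code step by step.

Initialize: sum_val = 0
Initialize: seq = [8, 10, 10, 3, 3]
Entering loop: for i, elem in enumerate(seq):

After execution: sum_val = 34
34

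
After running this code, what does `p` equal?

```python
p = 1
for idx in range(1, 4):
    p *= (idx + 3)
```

Let's trace through this code step by step.

Initialize: p = 1
Entering loop: for idx in range(1, 4):

After execution: p = 120
120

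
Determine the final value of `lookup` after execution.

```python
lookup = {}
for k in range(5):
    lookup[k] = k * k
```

Let's trace through this code step by step.

Initialize: lookup = {}
Entering loop: for k in range(5):

After execution: lookup = {0: 0, 1: 1, 2: 4, 3: 9, 4: 16}
{0: 0, 1: 1, 2: 4, 3: 9, 4: 16}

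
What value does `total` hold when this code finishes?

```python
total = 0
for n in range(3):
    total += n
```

Let's trace through this code step by step.

Initialize: total = 0
Entering loop: for n in range(3):

After execution: total = 3
3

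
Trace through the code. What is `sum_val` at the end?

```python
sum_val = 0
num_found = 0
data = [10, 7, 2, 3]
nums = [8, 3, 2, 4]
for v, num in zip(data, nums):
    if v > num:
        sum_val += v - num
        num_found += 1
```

Let's trace through this code step by step.

Initialize: sum_val = 0
Initialize: num_found = 0
Initialize: data = [10, 7, 2, 3]
Initialize: nums = [8, 3, 2, 4]
Entering loop: for v, num in zip(data, nums):

After execution: sum_val = 6
6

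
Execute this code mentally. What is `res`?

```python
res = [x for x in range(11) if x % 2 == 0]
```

Let's trace through this code step by step.

Initialize: res = [x for x in range(11) if x % 2 == 0]

After execution: res = [0, 2, 4, 6, 8, 10]
[0, 2, 4, 6, 8, 10]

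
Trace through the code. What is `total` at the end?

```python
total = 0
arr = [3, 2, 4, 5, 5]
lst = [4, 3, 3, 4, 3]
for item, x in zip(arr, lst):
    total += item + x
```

Let's trace through this code step by step.

Initialize: total = 0
Initialize: arr = [3, 2, 4, 5, 5]
Initialize: lst = [4, 3, 3, 4, 3]
Entering loop: for item, x in zip(arr, lst):

After execution: total = 36
36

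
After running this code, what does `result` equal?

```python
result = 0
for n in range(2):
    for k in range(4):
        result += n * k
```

Let's trace through this code step by step.

Initialize: result = 0
Entering loop: for n in range(2):

After execution: result = 6
6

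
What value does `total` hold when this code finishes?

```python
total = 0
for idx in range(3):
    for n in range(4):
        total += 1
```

Let's trace through this code step by step.

Initialize: total = 0
Entering loop: for idx in range(3):

After execution: total = 12
12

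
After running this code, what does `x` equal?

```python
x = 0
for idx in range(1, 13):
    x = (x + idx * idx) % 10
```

Let's trace through this code step by step.

Initialize: x = 0
Entering loop: for idx in range(1, 13):

After execution: x = 0
0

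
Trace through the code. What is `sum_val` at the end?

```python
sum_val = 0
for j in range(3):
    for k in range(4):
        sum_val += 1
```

Let's trace through this code step by step.

Initialize: sum_val = 0
Entering loop: for j in range(3):

After execution: sum_val = 12
12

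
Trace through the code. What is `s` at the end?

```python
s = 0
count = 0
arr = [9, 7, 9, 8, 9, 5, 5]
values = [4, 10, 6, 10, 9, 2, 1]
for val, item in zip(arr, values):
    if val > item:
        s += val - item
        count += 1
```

Let's trace through this code step by step.

Initialize: s = 0
Initialize: count = 0
Initialize: arr = [9, 7, 9, 8, 9, 5, 5]
Initialize: values = [4, 10, 6, 10, 9, 2, 1]
Entering loop: for val, item in zip(arr, values):

After execution: s = 15
15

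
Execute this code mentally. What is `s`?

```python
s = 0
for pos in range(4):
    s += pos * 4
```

Let's trace through this code step by step.

Initialize: s = 0
Entering loop: for pos in range(4):

After execution: s = 24
24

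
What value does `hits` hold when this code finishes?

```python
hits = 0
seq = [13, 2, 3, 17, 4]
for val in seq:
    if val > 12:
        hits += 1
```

Let's trace through this code step by step.

Initialize: hits = 0
Initialize: seq = [13, 2, 3, 17, 4]
Entering loop: for val in seq:

After execution: hits = 2
2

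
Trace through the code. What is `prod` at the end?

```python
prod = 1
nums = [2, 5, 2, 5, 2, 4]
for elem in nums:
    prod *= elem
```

Let's trace through this code step by step.

Initialize: prod = 1
Initialize: nums = [2, 5, 2, 5, 2, 4]
Entering loop: for elem in nums:

After execution: prod = 800
800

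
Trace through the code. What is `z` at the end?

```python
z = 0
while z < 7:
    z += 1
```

Let's trace through this code step by step.

Initialize: z = 0
Entering loop: while z < 7:

After execution: z = 7
7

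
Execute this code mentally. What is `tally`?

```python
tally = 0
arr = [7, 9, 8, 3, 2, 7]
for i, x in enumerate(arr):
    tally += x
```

Let's trace through this code step by step.

Initialize: tally = 0
Initialize: arr = [7, 9, 8, 3, 2, 7]
Entering loop: for i, x in enumerate(arr):

After execution: tally = 36
36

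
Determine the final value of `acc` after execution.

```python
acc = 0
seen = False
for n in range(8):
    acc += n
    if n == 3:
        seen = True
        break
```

Let's trace through this code step by step.

Initialize: acc = 0
Initialize: seen = False
Entering loop: for n in range(8):

After execution: acc = 6
6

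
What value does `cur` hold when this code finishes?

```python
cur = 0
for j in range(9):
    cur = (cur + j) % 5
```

Let's trace through this code step by step.

Initialize: cur = 0
Entering loop: for j in range(9):

After execution: cur = 1
1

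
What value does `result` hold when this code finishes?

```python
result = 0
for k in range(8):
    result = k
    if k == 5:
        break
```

Let's trace through this code step by step.

Initialize: result = 0
Entering loop: for k in range(8):

After execution: result = 5
5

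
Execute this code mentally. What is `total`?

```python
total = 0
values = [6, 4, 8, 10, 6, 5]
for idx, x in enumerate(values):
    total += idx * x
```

Let's trace through this code step by step.

Initialize: total = 0
Initialize: values = [6, 4, 8, 10, 6, 5]
Entering loop: for idx, x in enumerate(values):

After execution: total = 99
99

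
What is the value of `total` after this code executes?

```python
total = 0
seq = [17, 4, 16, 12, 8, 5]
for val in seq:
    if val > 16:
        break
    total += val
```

Let's trace through this code step by step.

Initialize: total = 0
Initialize: seq = [17, 4, 16, 12, 8, 5]
Entering loop: for val in seq:

After execution: total = 0
0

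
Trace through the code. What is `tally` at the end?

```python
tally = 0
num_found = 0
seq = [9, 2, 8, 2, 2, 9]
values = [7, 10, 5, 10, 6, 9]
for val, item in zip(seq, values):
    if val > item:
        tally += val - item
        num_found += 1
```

Let's trace through this code step by step.

Initialize: tally = 0
Initialize: num_found = 0
Initialize: seq = [9, 2, 8, 2, 2, 9]
Initialize: values = [7, 10, 5, 10, 6, 9]
Entering loop: for val, item in zip(seq, values):

After execution: tally = 5
5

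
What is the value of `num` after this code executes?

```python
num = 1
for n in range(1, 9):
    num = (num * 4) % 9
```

Let's trace through this code step by step.

Initialize: num = 1
Entering loop: for n in range(1, 9):

After execution: num = 7
7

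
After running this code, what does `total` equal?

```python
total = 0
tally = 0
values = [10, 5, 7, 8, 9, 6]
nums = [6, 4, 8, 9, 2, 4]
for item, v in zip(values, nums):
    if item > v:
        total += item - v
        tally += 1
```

Let's trace through this code step by step.

Initialize: total = 0
Initialize: tally = 0
Initialize: values = [10, 5, 7, 8, 9, 6]
Initialize: nums = [6, 4, 8, 9, 2, 4]
Entering loop: for item, v in zip(values, nums):

After execution: total = 14
14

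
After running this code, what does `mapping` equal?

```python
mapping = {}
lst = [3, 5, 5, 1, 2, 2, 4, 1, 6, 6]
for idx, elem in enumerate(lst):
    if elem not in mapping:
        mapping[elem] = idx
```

Let's trace through this code step by step.

Initialize: mapping = {}
Initialize: lst = [3, 5, 5, 1, 2, 2, 4, 1, 6, 6]
Entering loop: for idx, elem in enumerate(lst):

After execution: mapping = {3: 0, 5: 1, 1: 3, 2: 4, 4: 6, 6: 8}
{3: 0, 5: 1, 1: 3, 2: 4, 4: 6, 6: 8}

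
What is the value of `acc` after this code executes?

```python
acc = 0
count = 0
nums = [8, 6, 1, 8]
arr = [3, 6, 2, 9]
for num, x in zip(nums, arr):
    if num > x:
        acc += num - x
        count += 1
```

Let's trace through this code step by step.

Initialize: acc = 0
Initialize: count = 0
Initialize: nums = [8, 6, 1, 8]
Initialize: arr = [3, 6, 2, 9]
Entering loop: for num, x in zip(nums, arr):

After execution: acc = 5
5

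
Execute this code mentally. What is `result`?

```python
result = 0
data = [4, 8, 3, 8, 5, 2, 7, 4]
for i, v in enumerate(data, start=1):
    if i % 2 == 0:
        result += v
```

Let's trace through this code step by step.

Initialize: result = 0
Initialize: data = [4, 8, 3, 8, 5, 2, 7, 4]
Entering loop: for i, v in enumerate(data, start=1):

After execution: result = 22
22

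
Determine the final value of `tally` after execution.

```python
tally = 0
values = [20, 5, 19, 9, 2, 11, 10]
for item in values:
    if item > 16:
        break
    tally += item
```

Let's trace through this code step by step.

Initialize: tally = 0
Initialize: values = [20, 5, 19, 9, 2, 11, 10]
Entering loop: for item in values:

After execution: tally = 0
0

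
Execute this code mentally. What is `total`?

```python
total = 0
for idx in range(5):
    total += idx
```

Let's trace through this code step by step.

Initialize: total = 0
Entering loop: for idx in range(5):

After execution: total = 10
10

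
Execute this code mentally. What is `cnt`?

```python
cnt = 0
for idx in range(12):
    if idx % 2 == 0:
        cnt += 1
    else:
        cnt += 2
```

Let's trace through this code step by step.

Initialize: cnt = 0
Entering loop: for idx in range(12):

After execution: cnt = 18
18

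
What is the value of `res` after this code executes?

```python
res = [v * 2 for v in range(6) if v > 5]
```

Let's trace through this code step by step.

Initialize: res = [v * 2 for v in range(6) if v > 5]

After execution: res = []
[]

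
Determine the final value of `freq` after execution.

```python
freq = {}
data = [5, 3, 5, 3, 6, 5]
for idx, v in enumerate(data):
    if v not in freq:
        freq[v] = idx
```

Let's trace through this code step by step.

Initialize: freq = {}
Initialize: data = [5, 3, 5, 3, 6, 5]
Entering loop: for idx, v in enumerate(data):

After execution: freq = {5: 0, 3: 1, 6: 4}
{5: 0, 3: 1, 6: 4}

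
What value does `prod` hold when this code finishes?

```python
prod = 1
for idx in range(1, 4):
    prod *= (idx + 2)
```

Let's trace through this code step by step.

Initialize: prod = 1
Entering loop: for idx in range(1, 4):

After execution: prod = 60
60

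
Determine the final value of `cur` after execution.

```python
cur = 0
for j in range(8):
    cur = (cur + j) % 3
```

Let's trace through this code step by step.

Initialize: cur = 0
Entering loop: for j in range(8):

After execution: cur = 1
1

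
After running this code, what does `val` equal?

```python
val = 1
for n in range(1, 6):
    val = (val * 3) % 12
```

Let's trace through this code step by step.

Initialize: val = 1
Entering loop: for n in range(1, 6):

After execution: val = 3
3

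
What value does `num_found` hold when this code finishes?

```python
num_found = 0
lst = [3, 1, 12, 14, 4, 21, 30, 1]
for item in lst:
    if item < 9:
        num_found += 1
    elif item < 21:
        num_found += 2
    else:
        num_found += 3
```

Let's trace through this code step by step.

Initialize: num_found = 0
Initialize: lst = [3, 1, 12, 14, 4, 21, 30, 1]
Entering loop: for item in lst:

After execution: num_found = 14
14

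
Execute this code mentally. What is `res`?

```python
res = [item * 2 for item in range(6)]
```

Let's trace through this code step by step.

Initialize: res = [item * 2 for item in range(6)]

After execution: res = [0, 2, 4, 6, 8, 10]
[0, 2, 4, 6, 8, 10]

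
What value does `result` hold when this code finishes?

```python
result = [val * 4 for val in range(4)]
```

Let's trace through this code step by step.

Initialize: result = [val * 4 for val in range(4)]

After execution: result = [0, 4, 8, 12]
[0, 4, 8, 12]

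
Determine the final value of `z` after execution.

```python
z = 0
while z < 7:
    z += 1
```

Let's trace through this code step by step.

Initialize: z = 0
Entering loop: while z < 7:

After execution: z = 7
7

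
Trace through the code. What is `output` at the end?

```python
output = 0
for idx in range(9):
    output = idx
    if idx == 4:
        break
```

Let's trace through this code step by step.

Initialize: output = 0
Entering loop: for idx in range(9):

After execution: output = 4
4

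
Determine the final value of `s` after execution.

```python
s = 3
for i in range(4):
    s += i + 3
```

Let's trace through this code step by step.

Initialize: s = 3
Entering loop: for i in range(4):

After execution: s = 21
21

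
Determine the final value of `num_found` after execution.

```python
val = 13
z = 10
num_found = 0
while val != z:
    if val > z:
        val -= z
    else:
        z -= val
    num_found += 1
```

Let's trace through this code step by step.

Initialize: val = 13
Initialize: z = 10
Initialize: num_found = 0
Entering loop: while val != z:

After execution: num_found = 6
6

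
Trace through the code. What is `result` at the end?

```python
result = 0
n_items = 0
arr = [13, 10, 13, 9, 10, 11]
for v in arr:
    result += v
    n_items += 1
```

Let's trace through this code step by step.

Initialize: result = 0
Initialize: n_items = 0
Initialize: arr = [13, 10, 13, 9, 10, 11]
Entering loop: for v in arr:

After execution: result = 66
66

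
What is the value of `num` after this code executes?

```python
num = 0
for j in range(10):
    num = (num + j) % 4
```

Let's trace through this code step by step.

Initialize: num = 0
Entering loop: for j in range(10):

After execution: num = 1
1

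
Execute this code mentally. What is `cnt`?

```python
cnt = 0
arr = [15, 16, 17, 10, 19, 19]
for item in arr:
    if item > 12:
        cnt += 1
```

Let's trace through this code step by step.

Initialize: cnt = 0
Initialize: arr = [15, 16, 17, 10, 19, 19]
Entering loop: for item in arr:

After execution: cnt = 5
5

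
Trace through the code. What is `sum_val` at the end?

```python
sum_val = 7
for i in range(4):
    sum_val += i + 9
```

Let's trace through this code step by step.

Initialize: sum_val = 7
Entering loop: for i in range(4):

After execution: sum_val = 49
49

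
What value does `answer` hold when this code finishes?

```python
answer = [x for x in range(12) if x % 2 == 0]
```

Let's trace through this code step by step.

Initialize: answer = [x for x in range(12) if x % 2 == 0]

After execution: answer = [0, 2, 4, 6, 8, 10]
[0, 2, 4, 6, 8, 10]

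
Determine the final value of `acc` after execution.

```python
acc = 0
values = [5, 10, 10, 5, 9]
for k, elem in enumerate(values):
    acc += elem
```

Let's trace through this code step by step.

Initialize: acc = 0
Initialize: values = [5, 10, 10, 5, 9]
Entering loop: for k, elem in enumerate(values):

After execution: acc = 39
39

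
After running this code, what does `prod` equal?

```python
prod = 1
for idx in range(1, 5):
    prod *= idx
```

Let's trace through this code step by step.

Initialize: prod = 1
Entering loop: for idx in range(1, 5):

After execution: prod = 24
24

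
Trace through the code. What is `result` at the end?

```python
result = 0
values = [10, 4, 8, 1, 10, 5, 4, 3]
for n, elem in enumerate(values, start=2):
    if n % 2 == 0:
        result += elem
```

Let's trace through this code step by step.

Initialize: result = 0
Initialize: values = [10, 4, 8, 1, 10, 5, 4, 3]
Entering loop: for n, elem in enumerate(values, start=2):

After execution: result = 32
32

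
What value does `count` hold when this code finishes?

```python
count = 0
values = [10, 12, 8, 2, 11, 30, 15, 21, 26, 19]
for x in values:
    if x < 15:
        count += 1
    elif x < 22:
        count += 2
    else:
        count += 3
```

Let's trace through this code step by step.

Initialize: count = 0
Initialize: values = [10, 12, 8, 2, 11, 30, 15, 21, 26, 19]
Entering loop: for x in values:

After execution: count = 17
17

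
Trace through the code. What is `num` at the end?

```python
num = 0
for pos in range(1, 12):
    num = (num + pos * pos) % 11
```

Let's trace through this code step by step.

Initialize: num = 0
Entering loop: for pos in range(1, 12):

After execution: num = 0
0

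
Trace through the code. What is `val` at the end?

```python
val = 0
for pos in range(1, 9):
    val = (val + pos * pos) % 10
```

Let's trace through this code step by step.

Initialize: val = 0
Entering loop: for pos in range(1, 9):

After execution: val = 4
4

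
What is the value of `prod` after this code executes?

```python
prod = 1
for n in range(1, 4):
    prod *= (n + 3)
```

Let's trace through this code step by step.

Initialize: prod = 1
Entering loop: for n in range(1, 4):

After execution: prod = 120
120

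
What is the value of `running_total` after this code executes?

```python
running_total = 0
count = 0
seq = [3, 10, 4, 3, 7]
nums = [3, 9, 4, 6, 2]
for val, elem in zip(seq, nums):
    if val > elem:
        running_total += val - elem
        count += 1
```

Let's trace through this code step by step.

Initialize: running_total = 0
Initialize: count = 0
Initialize: seq = [3, 10, 4, 3, 7]
Initialize: nums = [3, 9, 4, 6, 2]
Entering loop: for val, elem in zip(seq, nums):

After execution: running_total = 6
6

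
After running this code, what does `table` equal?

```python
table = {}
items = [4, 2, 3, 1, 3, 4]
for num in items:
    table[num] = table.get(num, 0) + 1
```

Let's trace through this code step by step.

Initialize: table = {}
Initialize: items = [4, 2, 3, 1, 3, 4]
Entering loop: for num in items:

After execution: table = {4: 2, 2: 1, 3: 2, 1: 1}
{4: 2, 2: 1, 3: 2, 1: 1}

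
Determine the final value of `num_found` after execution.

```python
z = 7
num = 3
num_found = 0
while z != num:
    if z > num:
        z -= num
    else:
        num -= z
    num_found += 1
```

Let's trace through this code step by step.

Initialize: z = 7
Initialize: num = 3
Initialize: num_found = 0
Entering loop: while z != num:

After execution: num_found = 4
4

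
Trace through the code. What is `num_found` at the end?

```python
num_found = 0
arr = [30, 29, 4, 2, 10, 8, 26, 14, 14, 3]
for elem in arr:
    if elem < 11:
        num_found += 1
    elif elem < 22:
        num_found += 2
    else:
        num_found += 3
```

Let's trace through this code step by step.

Initialize: num_found = 0
Initialize: arr = [30, 29, 4, 2, 10, 8, 26, 14, 14, 3]
Entering loop: for elem in arr:

After execution: num_found = 18
18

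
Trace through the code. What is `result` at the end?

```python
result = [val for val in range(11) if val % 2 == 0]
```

Let's trace through this code step by step.

Initialize: result = [val for val in range(11) if val % 2 == 0]

After execution: result = [0, 2, 4, 6, 8, 10]
[0, 2, 4, 6, 8, 10]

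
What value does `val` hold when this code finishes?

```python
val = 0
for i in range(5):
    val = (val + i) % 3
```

Let's trace through this code step by step.

Initialize: val = 0
Entering loop: for i in range(5):

After execution: val = 1
1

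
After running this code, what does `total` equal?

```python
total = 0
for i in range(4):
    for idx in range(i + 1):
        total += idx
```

Let's trace through this code step by step.

Initialize: total = 0
Entering loop: for i in range(4):

After execution: total = 10
10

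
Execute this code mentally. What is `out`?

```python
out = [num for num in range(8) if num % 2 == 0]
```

Let's trace through this code step by step.

Initialize: out = [num for num in range(8) if num % 2 == 0]

After execution: out = [0, 2, 4, 6]
[0, 2, 4, 6]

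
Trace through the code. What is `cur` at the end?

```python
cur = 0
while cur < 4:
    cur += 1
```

Let's trace through this code step by step.

Initialize: cur = 0
Entering loop: while cur < 4:

After execution: cur = 4
4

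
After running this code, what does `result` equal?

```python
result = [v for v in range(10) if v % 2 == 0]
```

Let's trace through this code step by step.

Initialize: result = [v for v in range(10) if v % 2 == 0]

After execution: result = [0, 2, 4, 6, 8]
[0, 2, 4, 6, 8]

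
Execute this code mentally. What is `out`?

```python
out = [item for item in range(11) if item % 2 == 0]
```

Let's trace through this code step by step.

Initialize: out = [item for item in range(11) if item % 2 == 0]

After execution: out = [0, 2, 4, 6, 8, 10]
[0, 2, 4, 6, 8, 10]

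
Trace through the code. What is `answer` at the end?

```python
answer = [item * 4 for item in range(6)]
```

Let's trace through this code step by step.

Initialize: answer = [item * 4 for item in range(6)]

After execution: answer = [0, 4, 8, 12, 16, 20]
[0, 4, 8, 12, 16, 20]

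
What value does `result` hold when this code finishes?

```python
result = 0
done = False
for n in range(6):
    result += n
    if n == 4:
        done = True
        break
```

Let's trace through this code step by step.

Initialize: result = 0
Initialize: done = False
Entering loop: for n in range(6):

After execution: result = 10
10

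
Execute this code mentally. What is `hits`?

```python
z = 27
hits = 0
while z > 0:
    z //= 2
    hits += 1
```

Let's trace through this code step by step.

Initialize: z = 27
Initialize: hits = 0
Entering loop: while z > 0:

After execution: hits = 5
5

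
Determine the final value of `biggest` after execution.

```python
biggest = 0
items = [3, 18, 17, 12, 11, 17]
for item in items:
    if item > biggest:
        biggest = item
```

Let's trace through this code step by step.

Initialize: biggest = 0
Initialize: items = [3, 18, 17, 12, 11, 17]
Entering loop: for item in items:

After execution: biggest = 18
18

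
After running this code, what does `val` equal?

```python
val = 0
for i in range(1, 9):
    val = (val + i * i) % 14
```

Let's trace through this code step by step.

Initialize: val = 0
Entering loop: for i in range(1, 9):

After execution: val = 8
8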